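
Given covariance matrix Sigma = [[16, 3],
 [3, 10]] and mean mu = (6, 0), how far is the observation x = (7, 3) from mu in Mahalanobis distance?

Step 1 — centre the observation: (x - mu) = (1, 3).

Step 2 — invert Sigma. det(Sigma) = 16·10 - (3)² = 151.
  Sigma^{-1} = (1/det) · [[d, -b], [-b, a]] = [[0.0662, -0.0199],
 [-0.0199, 0.106]].

Step 3 — form the quadratic (x - mu)^T · Sigma^{-1} · (x - mu):
  Sigma^{-1} · (x - mu) = (0.0066, 0.298).
  (x - mu)^T · [Sigma^{-1} · (x - mu)] = (1)·(0.0066) + (3)·(0.298) = 0.9007.

Step 4 — take square root: d = √(0.9007) ≈ 0.949.

d(x, mu) = √(0.9007) ≈ 0.949


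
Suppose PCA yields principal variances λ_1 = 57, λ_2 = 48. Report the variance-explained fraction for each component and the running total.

Step 1 — total variance = trace(Sigma) = Σ λ_i = 57 + 48 = 105.

Step 2 — fraction explained by component i = λ_i / Σ λ:
  PC1: 57/105 = 0.5429
  PC2: 48/105 = 0.4571

Step 3 — cumulative fraction after k components = (λ_1 + ... + λ_k) / Σ λ:
  k = 1: 57/105 = 0.5429
  k = 2: (57 + 48)/105 = 105/105 = 1

Summary (fraction, with percent):

explained: PC1 0.5429 (54.29%), PC2 0.4571 (45.71%);  cumulative: 0.5429, 1


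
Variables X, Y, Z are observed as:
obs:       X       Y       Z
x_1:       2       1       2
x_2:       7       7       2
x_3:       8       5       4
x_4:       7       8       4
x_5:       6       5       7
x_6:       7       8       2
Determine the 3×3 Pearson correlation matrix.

Step 1 — column means:
  mean(X) = (2 + 7 + 8 + 7 + 6 + 7) / 6 = 37/6 = 6.1667
  mean(Y) = (1 + 7 + 5 + 8 + 5 + 8) / 6 = 34/6 = 5.6667
  mean(Z) = (2 + 2 + 4 + 4 + 7 + 2) / 6 = 21/6 = 3.5

Step 2 — sample variances and covariances s[i,j] = (1/(n-1)) · Σ_k (x_{k,i} - mean_i) · (x_{k,j} - mean_j), with n-1 = 5:
  s[X,X] = ((-4.1667)·(-4.1667) + (0.8333)·(0.8333) + (1.8333)·(1.8333) + (0.8333)·(0.8333) + (-0.1667)·(-0.1667) + (0.8333)·(0.8333)) / 5 = 22.8333/5 = 4.5667
  s[X,Y] = ((-4.1667)·(-4.6667) + (0.8333)·(1.3333) + (1.8333)·(-0.6667) + (0.8333)·(2.3333) + (-0.1667)·(-0.6667) + (0.8333)·(2.3333)) / 5 = 23.3333/5 = 4.6667
  s[X,Z] = ((-4.1667)·(-1.5) + (0.8333)·(-1.5) + (1.8333)·(0.5) + (0.8333)·(0.5) + (-0.1667)·(3.5) + (0.8333)·(-1.5)) / 5 = 4.5/5 = 0.9
  s[Y,Y] = ((-4.6667)·(-4.6667) + (1.3333)·(1.3333) + (-0.6667)·(-0.6667) + (2.3333)·(2.3333) + (-0.6667)·(-0.6667) + (2.3333)·(2.3333)) / 5 = 35.3333/5 = 7.0667
  s[Y,Z] = ((-4.6667)·(-1.5) + (1.3333)·(-1.5) + (-0.6667)·(0.5) + (2.3333)·(0.5) + (-0.6667)·(3.5) + (2.3333)·(-1.5)) / 5 = 0/5 = 0
  s[Z,Z] = ((-1.5)·(-1.5) + (-1.5)·(-1.5) + (0.5)·(0.5) + (0.5)·(0.5) + (3.5)·(3.5) + (-1.5)·(-1.5)) / 5 = 19.5/5 = 3.9
  Sample standard deviations s_i = √(s[i,i]):
  s(X) = √(4.5667) = 2.137
  s(Y) = √(7.0667) = 2.6583
  s(Z) = √(3.9) = 1.9748

Step 3 — r_{ij} = s_{ij} / (s_i · s_j):
  r[X,X] = 1 (diagonal).
  r[X,Y] = 4.6667 / (2.137 · 2.6583) = 4.6667 / 5.6808 = 0.8215
  r[X,Z] = 0.9 / (2.137 · 1.9748) = 0.9 / 4.2202 = 0.2133
  r[Y,Y] = 1 (diagonal).
  r[Y,Z] = 0 / (2.6583 · 1.9748) = 0 / 5.2498 = 0
  r[Z,Z] = 1 (diagonal).

R is symmetric with unit diagonal. Assembling:

R = [[1, 0.8215, 0.2133],
 [0.8215, 1, 0],
 [0.2133, 0, 1]]


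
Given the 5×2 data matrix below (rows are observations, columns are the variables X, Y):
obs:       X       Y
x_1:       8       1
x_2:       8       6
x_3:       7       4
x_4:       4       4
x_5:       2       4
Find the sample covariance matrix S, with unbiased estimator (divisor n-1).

Step 1 — column means:
  mean(X) = (8 + 8 + 7 + 4 + 2) / 5 = 29/5 = 5.8
  mean(Y) = (1 + 6 + 4 + 4 + 4) / 5 = 19/5 = 3.8

Step 2 — sample covariance S[i,j] = (1/(n-1)) · Σ_k (x_{k,i} - mean_i) · (x_{k,j} - mean_j), with n-1 = 4.
  S[X,X] = ((2.2)·(2.2) + (2.2)·(2.2) + (1.2)·(1.2) + (-1.8)·(-1.8) + (-3.8)·(-3.8)) / 4 = 28.8/4 = 7.2
  S[X,Y] = ((2.2)·(-2.8) + (2.2)·(2.2) + (1.2)·(0.2) + (-1.8)·(0.2) + (-3.8)·(0.2)) / 4 = -2.2/4 = -0.55
  S[Y,Y] = ((-2.8)·(-2.8) + (2.2)·(2.2) + (0.2)·(0.2) + (0.2)·(0.2) + (0.2)·(0.2)) / 4 = 12.8/4 = 3.2

S is symmetric (S[j,i] = S[i,j]). Assembling:

S = [[7.2, -0.55],
 [-0.55, 3.2]]


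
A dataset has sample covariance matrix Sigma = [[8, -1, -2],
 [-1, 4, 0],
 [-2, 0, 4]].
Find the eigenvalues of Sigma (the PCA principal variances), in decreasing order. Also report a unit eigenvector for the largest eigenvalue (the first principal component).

Step 1 — characteristic polynomial p(λ) = det(λI - Sigma) = λ³ - tr·λ² + c_1·λ - det, where tr = trace, c_1 = sum of the principal 2×2 minors, det = det(Sigma):
  tr = 8 + 4 + 4 = 16,
  c_1 = (8·4 - (-1)²) + (8·4 - (-2)²) + (4·4 - (0)²) = 31 + 28 + 16 = 75,
  det = 8·(4·4 - (0)²) - (-1)·((-1)·4 - (0)·(-2)) + (-2)·((-1)·(0) - 4·(-2)) = 8·(16) - (-1)·(-4) + (-2)·(8) = 108.
  So p(λ) = λ³ - 16λ² + 75λ - 108.
Step 2 — look for an integer root (rational root theorem: any rational root is an integer divisor of 108). Testing λ = 3:
  p(3) = 27 - 144 + 225 - 108 = 0  ✓
  Dividing out (λ - 3): p(λ) = (λ - 3)(λ² - 13λ + 36).
Step 3 — remaining eigenvalues from the quadratic λ² - 13λ + 36 = 0:
  Δ = 13² - 4·36 = 169 - 144 = 25,  λ = (13 ± √25)/2 = (13 ± 5)/2 = 9 or 4.
  Sorted: λ_1 = 9,  λ_2 = 4,  λ_3 = 3  (check: sum = 16 = tr ✓).

Step 4 — unit eigenvector for λ_1 = 9: v spans the null space of (Sigma - λ_1 I), whose rows are
  r_1 = (-1, -1, -2),  r_2 = (-1, -5, 0),  r_3 = (-2, 0, -5).
  v is orthogonal to every row, so take v ∝ r_1 × r_2 = ((-1)·(0) - (-2)·(-5), (-2)·(-1) - (-1)·(0), (-1)·(-5) - (-1)·(-1)) = (-10, 2, 4).
  Rescale (divide by 2; multiply by -1 so the first nonzero entry is positive): u = (5, -1, -2).
  ||u|| = √((5)² + (-1)² + (-2)²) = √(30) ≈ 5.4772,  v_1 = u/||u|| ≈ (0.9129, -0.1826, -0.3651) (||v_1|| = 1).

λ_1 = 9,  λ_2 = 4,  λ_3 = 3;  v_1 ≈ (0.9129, -0.1826, -0.3651)


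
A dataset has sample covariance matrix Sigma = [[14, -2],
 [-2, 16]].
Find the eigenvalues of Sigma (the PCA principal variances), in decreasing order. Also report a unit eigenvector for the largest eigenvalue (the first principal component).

Step 1 — characteristic polynomial of 2×2 Sigma:
  det(Sigma - λI) = λ² - trace · λ + det = 0.
  trace = 14 + 16 = 30, det = 14·16 - (-2)² = 220.
Step 2 — discriminant:
  Δ = trace² - 4·det = 900 - 880 = 20.
Step 3 — eigenvalues:
  λ = (trace ± √Δ)/2 = (30 ± 4.4721)/2,
  λ_1 = 17.2361,  λ_2 = 12.7639.

Step 4 — unit eigenvector for λ_1: solve (Sigma - λ_1 I)v = 0. First row:
  (14 - 17.2361)·v_x + (-2)·v_y = 0, i.e. (-3.2361)·v_x + (-2)·v_y = 0,
  so v ∝ (b, λ_1 - a) = (-2, 3.2361); multiply by -1 so the first entry is positive: u = (2, -3.2361).
  ||u|| = √((2)² + (-3.2361)²) = √(14.4721) ≈ 3.8042,
  v_1 = u/||u|| ≈ (0.5257, -0.8507) (||v_1|| = 1).

λ_1 = 17.2361,  λ_2 = 12.7639;  v_1 ≈ (0.5257, -0.8507)


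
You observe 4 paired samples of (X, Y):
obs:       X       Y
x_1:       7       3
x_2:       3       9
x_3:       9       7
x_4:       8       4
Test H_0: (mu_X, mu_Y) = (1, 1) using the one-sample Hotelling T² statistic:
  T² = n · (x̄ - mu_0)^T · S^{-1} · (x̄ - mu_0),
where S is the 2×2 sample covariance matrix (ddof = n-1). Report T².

Step 1 — sample mean vector:
  mean(X) = (7 + 3 + 9 + 8) / 4 = 27/4 = 6.75
  mean(Y) = (3 + 9 + 7 + 4) / 4 = 23/4 = 5.75
  x̄ = (6.75, 5.75),  deviation x̄ - mu_0 = (6.75, 5.75) - (1, 1) = (5.75, 4.75).

Step 2 — sample covariance matrix, S[i,j] = (1/(n-1)) · Σ_k (x_{k,i} - mean_i) · (x_{k,j} - mean_j), divisor n-1 = 3:
  S[X,X] = ((0.25)·(0.25) + (-3.75)·(-3.75) + (2.25)·(2.25) + (1.25)·(1.25)) / 3 = 20.75/3 = 6.9167
  S[X,Y] = ((0.25)·(-2.75) + (-3.75)·(3.25) + (2.25)·(1.25) + (1.25)·(-1.75)) / 3 = -12.25/3 = -4.0833
  S[Y,Y] = ((-2.75)·(-2.75) + (3.25)·(3.25) + (1.25)·(1.25) + (-1.75)·(-1.75)) / 3 = 22.75/3 = 7.5833
  S = [[6.9167, -4.0833],
 [-4.0833, 7.5833]].

Step 3 — invert S. det(S) = 6.9167·7.5833 - (-4.0833)² = 35.7778.
  S^{-1} = (1/det) · [[d, -b], [-b, a]] = [[0.212, 0.1141],
 [0.1141, 0.1933]].

Step 4 — quadratic form (x̄ - mu_0)^T · S^{-1} · (x̄ - mu_0):
  S^{-1} · (x̄ - mu_0) = (1.7609, 1.5745),
  (x̄ - mu_0)^T · [...] = (5.75)·(1.7609) + (4.75)·(1.5745) = 17.604.

Step 5 — scale by n: T² = 4 · 17.604 = 70.4161.

T² ≈ 70.4161


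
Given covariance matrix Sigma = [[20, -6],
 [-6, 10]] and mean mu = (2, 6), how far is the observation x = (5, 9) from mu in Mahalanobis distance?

Step 1 — centre the observation: (x - mu) = (3, 3).

Step 2 — invert Sigma. det(Sigma) = 20·10 - (-6)² = 164.
  Sigma^{-1} = (1/det) · [[d, -b], [-b, a]] = [[0.061, 0.0366],
 [0.0366, 0.122]].

Step 3 — form the quadratic (x - mu)^T · Sigma^{-1} · (x - mu):
  Sigma^{-1} · (x - mu) = (0.2927, 0.4756).
  (x - mu)^T · [Sigma^{-1} · (x - mu)] = (3)·(0.2927) + (3)·(0.4756) = 2.3049.

Step 4 — take square root: d = √(2.3049) ≈ 1.5182.

d(x, mu) = √(2.3049) ≈ 1.5182


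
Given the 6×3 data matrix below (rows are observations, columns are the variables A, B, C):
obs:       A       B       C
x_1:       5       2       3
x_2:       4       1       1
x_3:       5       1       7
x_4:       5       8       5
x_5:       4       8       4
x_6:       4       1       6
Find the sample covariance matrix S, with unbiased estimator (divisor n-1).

Step 1 — column means:
  mean(A) = (5 + 4 + 5 + 5 + 4 + 4) / 6 = 27/6 = 4.5
  mean(B) = (2 + 1 + 1 + 8 + 8 + 1) / 6 = 21/6 = 3.5
  mean(C) = (3 + 1 + 7 + 5 + 4 + 6) / 6 = 26/6 = 4.3333

Step 2 — sample covariance S[i,j] = (1/(n-1)) · Σ_k (x_{k,i} - mean_i) · (x_{k,j} - mean_j), with n-1 = 5.
  S[A,A] = ((0.5)·(0.5) + (-0.5)·(-0.5) + (0.5)·(0.5) + (0.5)·(0.5) + (-0.5)·(-0.5) + (-0.5)·(-0.5)) / 5 = 1.5/5 = 0.3
  S[A,B] = ((0.5)·(-1.5) + (-0.5)·(-2.5) + (0.5)·(-2.5) + (0.5)·(4.5) + (-0.5)·(4.5) + (-0.5)·(-2.5)) / 5 = 0.5/5 = 0.1
  S[A,C] = ((0.5)·(-1.3333) + (-0.5)·(-3.3333) + (0.5)·(2.6667) + (0.5)·(0.6667) + (-0.5)·(-0.3333) + (-0.5)·(1.6667)) / 5 = 2/5 = 0.4
  S[B,B] = ((-1.5)·(-1.5) + (-2.5)·(-2.5) + (-2.5)·(-2.5) + (4.5)·(4.5) + (4.5)·(4.5) + (-2.5)·(-2.5)) / 5 = 61.5/5 = 12.3
  S[B,C] = ((-1.5)·(-1.3333) + (-2.5)·(-3.3333) + (-2.5)·(2.6667) + (4.5)·(0.6667) + (4.5)·(-0.3333) + (-2.5)·(1.6667)) / 5 = 1/5 = 0.2
  S[C,C] = ((-1.3333)·(-1.3333) + (-3.3333)·(-3.3333) + (2.6667)·(2.6667) + (0.6667)·(0.6667) + (-0.3333)·(-0.3333) + (1.6667)·(1.6667)) / 5 = 23.3333/5 = 4.6667

S is symmetric (S[j,i] = S[i,j]). Assembling:

S = [[0.3, 0.1, 0.4],
 [0.1, 12.3, 0.2],
 [0.4, 0.2, 4.6667]]


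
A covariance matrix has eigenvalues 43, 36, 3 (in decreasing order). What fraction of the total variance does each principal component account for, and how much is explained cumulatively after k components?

Step 1 — total variance = trace(Sigma) = Σ λ_i = 43 + 36 + 3 = 82.

Step 2 — fraction explained by component i = λ_i / Σ λ:
  PC1: 43/82 = 0.5244
  PC2: 36/82 = 0.439
  PC3: 3/82 = 0.0366

Step 3 — cumulative fraction after k components = (λ_1 + ... + λ_k) / Σ λ:
  k = 1: 43/82 = 0.5244
  k = 2: (43 + 36)/82 = 79/82 = 0.9634
  k = 3: (43 + 36 + 3)/82 = 82/82 = 1

Summary (fraction, with percent):

explained: PC1 0.5244 (52.44%), PC2 0.439 (43.9%), PC3 0.0366 (3.66%);  cumulative: 0.5244, 0.9634, 1


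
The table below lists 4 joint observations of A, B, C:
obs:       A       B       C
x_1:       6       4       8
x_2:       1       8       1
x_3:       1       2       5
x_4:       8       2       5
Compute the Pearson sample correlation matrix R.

Step 1 — column means:
  mean(A) = (6 + 1 + 1 + 8) / 4 = 16/4 = 4
  mean(B) = (4 + 8 + 2 + 2) / 4 = 16/4 = 4
  mean(C) = (8 + 1 + 5 + 5) / 4 = 19/4 = 4.75

Step 2 — sample variances and covariances s[i,j] = (1/(n-1)) · Σ_k (x_{k,i} - mean_i) · (x_{k,j} - mean_j), with n-1 = 3:
  s[A,A] = ((2)·(2) + (-3)·(-3) + (-3)·(-3) + (4)·(4)) / 3 = 38/3 = 12.6667
  s[A,B] = ((2)·(0) + (-3)·(4) + (-3)·(-2) + (4)·(-2)) / 3 = -14/3 = -4.6667
  s[A,C] = ((2)·(3.25) + (-3)·(-3.75) + (-3)·(0.25) + (4)·(0.25)) / 3 = 18/3 = 6
  s[B,B] = ((0)·(0) + (4)·(4) + (-2)·(-2) + (-2)·(-2)) / 3 = 24/3 = 8
  s[B,C] = ((0)·(3.25) + (4)·(-3.75) + (-2)·(0.25) + (-2)·(0.25)) / 3 = -16/3 = -5.3333
  s[C,C] = ((3.25)·(3.25) + (-3.75)·(-3.75) + (0.25)·(0.25) + (0.25)·(0.25)) / 3 = 24.75/3 = 8.25
  Sample standard deviations s_i = √(s[i,i]):
  s(A) = √(12.6667) = 3.559
  s(B) = √(8) = 2.8284
  s(C) = √(8.25) = 2.8723

Step 3 — r_{ij} = s_{ij} / (s_i · s_j):
  r[A,A] = 1 (diagonal).
  r[A,B] = -4.6667 / (3.559 · 2.8284) = -4.6667 / 10.0664 = -0.4636
  r[A,C] = 6 / (3.559 · 2.8723) = 6 / 10.2225 = 0.5869
  r[B,B] = 1 (diagonal).
  r[B,C] = -5.3333 / (2.8284 · 2.8723) = -5.3333 / 8.124 = -0.6565
  r[C,C] = 1 (diagonal).

R is symmetric with unit diagonal. Assembling:

R = [[1, -0.4636, 0.5869],
 [-0.4636, 1, -0.6565],
 [0.5869, -0.6565, 1]]


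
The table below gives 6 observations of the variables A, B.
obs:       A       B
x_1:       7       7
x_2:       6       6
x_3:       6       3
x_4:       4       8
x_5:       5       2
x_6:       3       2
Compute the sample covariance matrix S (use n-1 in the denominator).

Step 1 — column means:
  mean(A) = (7 + 6 + 6 + 4 + 5 + 3) / 6 = 31/6 = 5.1667
  mean(B) = (7 + 6 + 3 + 8 + 2 + 2) / 6 = 28/6 = 4.6667

Step 2 — sample covariance S[i,j] = (1/(n-1)) · Σ_k (x_{k,i} - mean_i) · (x_{k,j} - mean_j), with n-1 = 5.
  S[A,A] = ((1.8333)·(1.8333) + (0.8333)·(0.8333) + (0.8333)·(0.8333) + (-1.1667)·(-1.1667) + (-0.1667)·(-0.1667) + (-2.1667)·(-2.1667)) / 5 = 10.8333/5 = 2.1667
  S[A,B] = ((1.8333)·(2.3333) + (0.8333)·(1.3333) + (0.8333)·(-1.6667) + (-1.1667)·(3.3333) + (-0.1667)·(-2.6667) + (-2.1667)·(-2.6667)) / 5 = 6.3333/5 = 1.2667
  S[B,B] = ((2.3333)·(2.3333) + (1.3333)·(1.3333) + (-1.6667)·(-1.6667) + (3.3333)·(3.3333) + (-2.6667)·(-2.6667) + (-2.6667)·(-2.6667)) / 5 = 35.3333/5 = 7.0667

S is symmetric (S[j,i] = S[i,j]). Assembling:

S = [[2.1667, 1.2667],
 [1.2667, 7.0667]]


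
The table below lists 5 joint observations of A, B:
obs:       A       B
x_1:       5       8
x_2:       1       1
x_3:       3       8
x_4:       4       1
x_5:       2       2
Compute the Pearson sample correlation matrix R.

Step 1 — column means:
  mean(A) = (5 + 1 + 3 + 4 + 2) / 5 = 15/5 = 3
  mean(B) = (8 + 1 + 8 + 1 + 2) / 5 = 20/5 = 4

Step 2 — sample variances and covariances s[i,j] = (1/(n-1)) · Σ_k (x_{k,i} - mean_i) · (x_{k,j} - mean_j), with n-1 = 4:
  s[A,A] = ((2)·(2) + (-2)·(-2) + (0)·(0) + (1)·(1) + (-1)·(-1)) / 4 = 10/4 = 2.5
  s[A,B] = ((2)·(4) + (-2)·(-3) + (0)·(4) + (1)·(-3) + (-1)·(-2)) / 4 = 13/4 = 3.25
  s[B,B] = ((4)·(4) + (-3)·(-3) + (4)·(4) + (-3)·(-3) + (-2)·(-2)) / 4 = 54/4 = 13.5
  Sample standard deviations s_i = √(s[i,i]):
  s(A) = √(2.5) = 1.5811
  s(B) = √(13.5) = 3.6742

Step 3 — r_{ij} = s_{ij} / (s_i · s_j):
  r[A,A] = 1 (diagonal).
  r[A,B] = 3.25 / (1.5811 · 3.6742) = 3.25 / 5.8095 = 0.5594
  r[B,B] = 1 (diagonal).

R is symmetric with unit diagonal. Assembling:

R = [[1, 0.5594],
 [0.5594, 1]]


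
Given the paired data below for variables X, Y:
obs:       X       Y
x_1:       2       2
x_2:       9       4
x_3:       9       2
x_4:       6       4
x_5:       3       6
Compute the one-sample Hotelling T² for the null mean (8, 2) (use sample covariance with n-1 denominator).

Step 1 — sample mean vector:
  mean(X) = (2 + 9 + 9 + 6 + 3) / 5 = 29/5 = 5.8
  mean(Y) = (2 + 4 + 2 + 4 + 6) / 5 = 18/5 = 3.6
  x̄ = (5.8, 3.6),  deviation x̄ - mu_0 = (5.8, 3.6) - (8, 2) = (-2.2, 1.6).

Step 2 — sample covariance matrix, S[i,j] = (1/(n-1)) · Σ_k (x_{k,i} - mean_i) · (x_{k,j} - mean_j), divisor n-1 = 4:
  S[X,X] = ((-3.8)·(-3.8) + (3.2)·(3.2) + (3.2)·(3.2) + (0.2)·(0.2) + (-2.8)·(-2.8)) / 4 = 42.8/4 = 10.7
  S[X,Y] = ((-3.8)·(-1.6) + (3.2)·(0.4) + (3.2)·(-1.6) + (0.2)·(0.4) + (-2.8)·(2.4)) / 4 = -4.4/4 = -1.1
  S[Y,Y] = ((-1.6)·(-1.6) + (0.4)·(0.4) + (-1.6)·(-1.6) + (0.4)·(0.4) + (2.4)·(2.4)) / 4 = 11.2/4 = 2.8
  S = [[10.7, -1.1],
 [-1.1, 2.8]].

Step 3 — invert S. det(S) = 10.7·2.8 - (-1.1)² = 28.75.
  S^{-1} = (1/det) · [[d, -b], [-b, a]] = [[0.0974, 0.0383],
 [0.0383, 0.3722]].

Step 4 — quadratic form (x̄ - mu_0)^T · S^{-1} · (x̄ - mu_0):
  S^{-1} · (x̄ - mu_0) = (-0.153, 0.5113),
  (x̄ - mu_0)^T · [...] = (-2.2)·(-0.153) + (1.6)·(0.5113) = 1.1548.

Step 5 — scale by n: T² = 5 · 1.1548 = 5.7739.

T² ≈ 5.7739


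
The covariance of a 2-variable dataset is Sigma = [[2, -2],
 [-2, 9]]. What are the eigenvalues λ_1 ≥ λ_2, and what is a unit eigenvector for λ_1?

Step 1 — characteristic polynomial of 2×2 Sigma:
  det(Sigma - λI) = λ² - trace · λ + det = 0.
  trace = 2 + 9 = 11, det = 2·9 - (-2)² = 14.
Step 2 — discriminant:
  Δ = trace² - 4·det = 121 - 56 = 65.
Step 3 — eigenvalues:
  λ = (trace ± √Δ)/2 = (11 ± 8.0623)/2,
  λ_1 = 9.5311,  λ_2 = 1.4689.

Step 4 — unit eigenvector for λ_1: solve (Sigma - λ_1 I)v = 0. First row:
  (2 - 9.5311)·v_x + (-2)·v_y = 0, i.e. (-7.5311)·v_x + (-2)·v_y = 0,
  so v ∝ (b, λ_1 - a) = (-2, 7.5311); multiply by -1 so the first entry is positive: u = (2, -7.5311).
  ||u|| = √((2)² + (-7.5311)²) = √(60.7179) ≈ 7.7922,
  v_1 = u/||u|| ≈ (0.2567, -0.9665) (||v_1|| = 1).

λ_1 = 9.5311,  λ_2 = 1.4689;  v_1 ≈ (0.2567, -0.9665)


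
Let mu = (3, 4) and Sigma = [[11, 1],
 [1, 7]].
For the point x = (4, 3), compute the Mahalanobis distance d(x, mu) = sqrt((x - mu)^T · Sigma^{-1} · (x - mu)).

Step 1 — centre the observation: (x - mu) = (1, -1).

Step 2 — invert Sigma. det(Sigma) = 11·7 - (1)² = 76.
  Sigma^{-1} = (1/det) · [[d, -b], [-b, a]] = [[0.0921, -0.0132],
 [-0.0132, 0.1447]].

Step 3 — form the quadratic (x - mu)^T · Sigma^{-1} · (x - mu):
  Sigma^{-1} · (x - mu) = (0.1053, -0.1579).
  (x - mu)^T · [Sigma^{-1} · (x - mu)] = (1)·(0.1053) + (-1)·(-0.1579) = 0.2632.

Step 4 — take square root: d = √(0.2632) ≈ 0.513.

d(x, mu) = √(0.2632) ≈ 0.513


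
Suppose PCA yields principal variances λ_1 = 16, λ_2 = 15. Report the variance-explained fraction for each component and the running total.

Step 1 — total variance = trace(Sigma) = Σ λ_i = 16 + 15 = 31.

Step 2 — fraction explained by component i = λ_i / Σ λ:
  PC1: 16/31 = 0.5161
  PC2: 15/31 = 0.4839

Step 3 — cumulative fraction after k components = (λ_1 + ... + λ_k) / Σ λ:
  k = 1: 16/31 = 0.5161
  k = 2: (16 + 15)/31 = 31/31 = 1

Summary (fraction, with percent):

explained: PC1 0.5161 (51.61%), PC2 0.4839 (48.39%);  cumulative: 0.5161, 1


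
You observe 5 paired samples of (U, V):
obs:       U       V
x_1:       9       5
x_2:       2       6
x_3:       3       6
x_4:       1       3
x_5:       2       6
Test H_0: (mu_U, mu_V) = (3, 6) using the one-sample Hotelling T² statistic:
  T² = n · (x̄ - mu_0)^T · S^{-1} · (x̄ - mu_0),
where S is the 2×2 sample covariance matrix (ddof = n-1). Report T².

Step 1 — sample mean vector:
  mean(U) = (9 + 2 + 3 + 1 + 2) / 5 = 17/5 = 3.4
  mean(V) = (5 + 6 + 6 + 3 + 6) / 5 = 26/5 = 5.2
  x̄ = (3.4, 5.2),  deviation x̄ - mu_0 = (3.4, 5.2) - (3, 6) = (0.4, -0.8).

Step 2 — sample covariance matrix, S[i,j] = (1/(n-1)) · Σ_k (x_{k,i} - mean_i) · (x_{k,j} - mean_j), divisor n-1 = 4:
  S[U,U] = ((5.6)·(5.6) + (-1.4)·(-1.4) + (-0.4)·(-0.4) + (-2.4)·(-2.4) + (-1.4)·(-1.4)) / 4 = 41.2/4 = 10.3
  S[U,V] = ((5.6)·(-0.2) + (-1.4)·(0.8) + (-0.4)·(0.8) + (-2.4)·(-2.2) + (-1.4)·(0.8)) / 4 = 1.6/4 = 0.4
  S[V,V] = ((-0.2)·(-0.2) + (0.8)·(0.8) + (0.8)·(0.8) + (-2.2)·(-2.2) + (0.8)·(0.8)) / 4 = 6.8/4 = 1.7
  S = [[10.3, 0.4],
 [0.4, 1.7]].

Step 3 — invert S. det(S) = 10.3·1.7 - (0.4)² = 17.35.
  S^{-1} = (1/det) · [[d, -b], [-b, a]] = [[0.098, -0.0231],
 [-0.0231, 0.5937]].

Step 4 — quadratic form (x̄ - mu_0)^T · S^{-1} · (x̄ - mu_0):
  S^{-1} · (x̄ - mu_0) = (0.0576, -0.4841),
  (x̄ - mu_0)^T · [...] = (0.4)·(0.0576) + (-0.8)·(-0.4841) = 0.4104.

Step 5 — scale by n: T² = 5 · 0.4104 = 2.0519.

T² ≈ 2.0519


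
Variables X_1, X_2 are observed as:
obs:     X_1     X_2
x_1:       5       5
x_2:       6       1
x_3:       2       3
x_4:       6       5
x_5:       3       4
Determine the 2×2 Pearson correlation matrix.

Step 1 — column means:
  mean(X_1) = (5 + 6 + 2 + 6 + 3) / 5 = 22/5 = 4.4
  mean(X_2) = (5 + 1 + 3 + 5 + 4) / 5 = 18/5 = 3.6

Step 2 — sample variances and covariances s[i,j] = (1/(n-1)) · Σ_k (x_{k,i} - mean_i) · (x_{k,j} - mean_j), with n-1 = 4:
  s[X_1,X_1] = ((0.6)·(0.6) + (1.6)·(1.6) + (-2.4)·(-2.4) + (1.6)·(1.6) + (-1.4)·(-1.4)) / 4 = 13.2/4 = 3.3
  s[X_1,X_2] = ((0.6)·(1.4) + (1.6)·(-2.6) + (-2.4)·(-0.6) + (1.6)·(1.4) + (-1.4)·(0.4)) / 4 = -0.2/4 = -0.05
  s[X_2,X_2] = ((1.4)·(1.4) + (-2.6)·(-2.6) + (-0.6)·(-0.6) + (1.4)·(1.4) + (0.4)·(0.4)) / 4 = 11.2/4 = 2.8
  Sample standard deviations s_i = √(s[i,i]):
  s(X_1) = √(3.3) = 1.8166
  s(X_2) = √(2.8) = 1.6733

Step 3 — r_{ij} = s_{ij} / (s_i · s_j):
  r[X_1,X_1] = 1 (diagonal).
  r[X_1,X_2] = -0.05 / (1.8166 · 1.6733) = -0.05 / 3.0397 = -0.0164
  r[X_2,X_2] = 1 (diagonal).

R is symmetric with unit diagonal. Assembling:

R = [[1, -0.0164],
 [-0.0164, 1]]


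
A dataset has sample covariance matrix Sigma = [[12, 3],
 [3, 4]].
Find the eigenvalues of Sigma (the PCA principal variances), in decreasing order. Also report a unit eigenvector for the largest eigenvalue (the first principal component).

Step 1 — characteristic polynomial of 2×2 Sigma:
  det(Sigma - λI) = λ² - trace · λ + det = 0.
  trace = 12 + 4 = 16, det = 12·4 - (3)² = 39.
Step 2 — discriminant:
  Δ = trace² - 4·det = 256 - 156 = 100.
Step 3 — eigenvalues:
  λ = (trace ± √Δ)/2 = (16 ± 10)/2,
  λ_1 = 13,  λ_2 = 3.

Step 4 — unit eigenvector for λ_1: solve (Sigma - λ_1 I)v = 0. First row:
  (12 - 13)·v_x + (3)·v_y = 0, i.e. (-1)·v_x + (3)·v_y = 0,
  so v ∝ (b, λ_1 - a) = (3, 1) = u.
  ||u|| = √((3)² + (1)²) = √(10) ≈ 3.1623,
  v_1 = u/||u|| ≈ (0.9487, 0.3162) (||v_1|| = 1).

λ_1 = 13,  λ_2 = 3;  v_1 ≈ (0.9487, 0.3162)


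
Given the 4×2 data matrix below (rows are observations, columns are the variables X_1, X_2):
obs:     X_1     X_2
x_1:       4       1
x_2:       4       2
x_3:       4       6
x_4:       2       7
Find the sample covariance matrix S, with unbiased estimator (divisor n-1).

Step 1 — column means:
  mean(X_1) = (4 + 4 + 4 + 2) / 4 = 14/4 = 3.5
  mean(X_2) = (1 + 2 + 6 + 7) / 4 = 16/4 = 4

Step 2 — sample covariance S[i,j] = (1/(n-1)) · Σ_k (x_{k,i} - mean_i) · (x_{k,j} - mean_j), with n-1 = 3.
  S[X_1,X_1] = ((0.5)·(0.5) + (0.5)·(0.5) + (0.5)·(0.5) + (-1.5)·(-1.5)) / 3 = 3/3 = 1
  S[X_1,X_2] = ((0.5)·(-3) + (0.5)·(-2) + (0.5)·(2) + (-1.5)·(3)) / 3 = -6/3 = -2
  S[X_2,X_2] = ((-3)·(-3) + (-2)·(-2) + (2)·(2) + (3)·(3)) / 3 = 26/3 = 8.6667

S is symmetric (S[j,i] = S[i,j]). Assembling:

S = [[1, -2],
 [-2, 8.6667]]


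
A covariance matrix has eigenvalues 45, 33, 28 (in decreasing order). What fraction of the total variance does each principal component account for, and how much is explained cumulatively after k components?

Step 1 — total variance = trace(Sigma) = Σ λ_i = 45 + 33 + 28 = 106.

Step 2 — fraction explained by component i = λ_i / Σ λ:
  PC1: 45/106 = 0.4245
  PC2: 33/106 = 0.3113
  PC3: 28/106 = 0.2642

Step 3 — cumulative fraction after k components = (λ_1 + ... + λ_k) / Σ λ:
  k = 1: 45/106 = 0.4245
  k = 2: (45 + 33)/106 = 78/106 = 0.7358
  k = 3: (45 + 33 + 28)/106 = 106/106 = 1

Summary (fraction, with percent):

explained: PC1 0.4245 (42.45%), PC2 0.3113 (31.13%), PC3 0.2642 (26.42%);  cumulative: 0.4245, 0.7358, 1


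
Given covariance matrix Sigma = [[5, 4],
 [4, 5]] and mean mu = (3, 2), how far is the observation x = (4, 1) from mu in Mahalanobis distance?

Step 1 — centre the observation: (x - mu) = (1, -1).

Step 2 — invert Sigma. det(Sigma) = 5·5 - (4)² = 9.
  Sigma^{-1} = (1/det) · [[d, -b], [-b, a]] = [[0.5556, -0.4444],
 [-0.4444, 0.5556]].

Step 3 — form the quadratic (x - mu)^T · Sigma^{-1} · (x - mu):
  Sigma^{-1} · (x - mu) = (1, -1).
  (x - mu)^T · [Sigma^{-1} · (x - mu)] = (1)·(1) + (-1)·(-1) = 2.

Step 4 — take square root: d = √(2) ≈ 1.4142.

d(x, mu) = √(2) ≈ 1.4142


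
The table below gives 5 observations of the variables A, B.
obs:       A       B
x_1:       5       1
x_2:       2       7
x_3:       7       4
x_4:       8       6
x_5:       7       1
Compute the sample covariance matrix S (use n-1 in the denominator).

Step 1 — column means:
  mean(A) = (5 + 2 + 7 + 8 + 7) / 5 = 29/5 = 5.8
  mean(B) = (1 + 7 + 4 + 6 + 1) / 5 = 19/5 = 3.8

Step 2 — sample covariance S[i,j] = (1/(n-1)) · Σ_k (x_{k,i} - mean_i) · (x_{k,j} - mean_j), with n-1 = 4.
  S[A,A] = ((-0.8)·(-0.8) + (-3.8)·(-3.8) + (1.2)·(1.2) + (2.2)·(2.2) + (1.2)·(1.2)) / 4 = 22.8/4 = 5.7
  S[A,B] = ((-0.8)·(-2.8) + (-3.8)·(3.2) + (1.2)·(0.2) + (2.2)·(2.2) + (1.2)·(-2.8)) / 4 = -8.2/4 = -2.05
  S[B,B] = ((-2.8)·(-2.8) + (3.2)·(3.2) + (0.2)·(0.2) + (2.2)·(2.2) + (-2.8)·(-2.8)) / 4 = 30.8/4 = 7.7

S is symmetric (S[j,i] = S[i,j]). Assembling:

S = [[5.7, -2.05],
 [-2.05, 7.7]]


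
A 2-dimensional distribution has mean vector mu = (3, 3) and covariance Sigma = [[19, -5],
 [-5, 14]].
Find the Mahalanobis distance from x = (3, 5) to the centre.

Step 1 — centre the observation: (x - mu) = (0, 2).

Step 2 — invert Sigma. det(Sigma) = 19·14 - (-5)² = 241.
  Sigma^{-1} = (1/det) · [[d, -b], [-b, a]] = [[0.0581, 0.0207],
 [0.0207, 0.0788]].

Step 3 — form the quadratic (x - mu)^T · Sigma^{-1} · (x - mu):
  Sigma^{-1} · (x - mu) = (0.0415, 0.1577).
  (x - mu)^T · [Sigma^{-1} · (x - mu)] = (0)·(0.0415) + (2)·(0.1577) = 0.3154.

Step 4 — take square root: d = √(0.3154) ≈ 0.5616.

d(x, mu) = √(0.3154) ≈ 0.5616


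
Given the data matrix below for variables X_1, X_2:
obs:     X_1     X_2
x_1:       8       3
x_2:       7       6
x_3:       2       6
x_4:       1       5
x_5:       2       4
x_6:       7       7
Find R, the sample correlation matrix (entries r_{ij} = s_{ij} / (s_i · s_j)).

Step 1 — column means:
  mean(X_1) = (8 + 7 + 2 + 1 + 2 + 7) / 6 = 27/6 = 4.5
  mean(X_2) = (3 + 6 + 6 + 5 + 4 + 7) / 6 = 31/6 = 5.1667

Step 2 — sample variances and covariances s[i,j] = (1/(n-1)) · Σ_k (x_{k,i} - mean_i) · (x_{k,j} - mean_j), with n-1 = 5:
  s[X_1,X_1] = ((3.5)·(3.5) + (2.5)·(2.5) + (-2.5)·(-2.5) + (-3.5)·(-3.5) + (-2.5)·(-2.5) + (2.5)·(2.5)) / 5 = 49.5/5 = 9.9
  s[X_1,X_2] = ((3.5)·(-2.1667) + (2.5)·(0.8333) + (-2.5)·(0.8333) + (-3.5)·(-0.1667) + (-2.5)·(-1.1667) + (2.5)·(1.8333)) / 5 = 0.5/5 = 0.1
  s[X_2,X_2] = ((-2.1667)·(-2.1667) + (0.8333)·(0.8333) + (0.8333)·(0.8333) + (-0.1667)·(-0.1667) + (-1.1667)·(-1.1667) + (1.8333)·(1.8333)) / 5 = 10.8333/5 = 2.1667
  Sample standard deviations s_i = √(s[i,i]):
  s(X_1) = √(9.9) = 3.1464
  s(X_2) = √(2.1667) = 1.472

Step 3 — r_{ij} = s_{ij} / (s_i · s_j):
  r[X_1,X_1] = 1 (diagonal).
  r[X_1,X_2] = 0.1 / (3.1464 · 1.472) = 0.1 / 4.6314 = 0.0216
  r[X_2,X_2] = 1 (diagonal).

R is symmetric with unit diagonal. Assembling:

R = [[1, 0.0216],
 [0.0216, 1]]


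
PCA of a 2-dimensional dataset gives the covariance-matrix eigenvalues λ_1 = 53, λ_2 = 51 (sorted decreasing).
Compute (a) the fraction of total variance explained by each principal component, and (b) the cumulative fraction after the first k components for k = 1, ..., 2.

Step 1 — total variance = trace(Sigma) = Σ λ_i = 53 + 51 = 104.

Step 2 — fraction explained by component i = λ_i / Σ λ:
  PC1: 53/104 = 0.5096
  PC2: 51/104 = 0.4904

Step 3 — cumulative fraction after k components = (λ_1 + ... + λ_k) / Σ λ:
  k = 1: 53/104 = 0.5096
  k = 2: (53 + 51)/104 = 104/104 = 1

Summary (fraction, with percent):

explained: PC1 0.5096 (50.96%), PC2 0.4904 (49.04%);  cumulative: 0.5096, 1


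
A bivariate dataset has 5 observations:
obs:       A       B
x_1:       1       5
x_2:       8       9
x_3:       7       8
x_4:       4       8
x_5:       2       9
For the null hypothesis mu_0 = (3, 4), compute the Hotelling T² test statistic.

Step 1 — sample mean vector:
  mean(A) = (1 + 8 + 7 + 4 + 2) / 5 = 22/5 = 4.4
  mean(B) = (5 + 9 + 8 + 8 + 9) / 5 = 39/5 = 7.8
  x̄ = (4.4, 7.8),  deviation x̄ - mu_0 = (4.4, 7.8) - (3, 4) = (1.4, 3.8).

Step 2 — sample covariance matrix, S[i,j] = (1/(n-1)) · Σ_k (x_{k,i} - mean_i) · (x_{k,j} - mean_j), divisor n-1 = 4:
  S[A,A] = ((-3.4)·(-3.4) + (3.6)·(3.6) + (2.6)·(2.6) + (-0.4)·(-0.4) + (-2.4)·(-2.4)) / 4 = 37.2/4 = 9.3
  S[A,B] = ((-3.4)·(-2.8) + (3.6)·(1.2) + (2.6)·(0.2) + (-0.4)·(0.2) + (-2.4)·(1.2)) / 4 = 11.4/4 = 2.85
  S[B,B] = ((-2.8)·(-2.8) + (1.2)·(1.2) + (0.2)·(0.2) + (0.2)·(0.2) + (1.2)·(1.2)) / 4 = 10.8/4 = 2.7
  S = [[9.3, 2.85],
 [2.85, 2.7]].

Step 3 — invert S. det(S) = 9.3·2.7 - (2.85)² = 16.9875.
  S^{-1} = (1/det) · [[d, -b], [-b, a]] = [[0.1589, -0.1678],
 [-0.1678, 0.5475]].

Step 4 — quadratic form (x̄ - mu_0)^T · S^{-1} · (x̄ - mu_0):
  S^{-1} · (x̄ - mu_0) = (-0.415, 1.8455),
  (x̄ - mu_0)^T · [...] = (1.4)·(-0.415) + (3.8)·(1.8455) = 6.4318.

Step 5 — scale by n: T² = 5 · 6.4318 = 32.1589.

T² ≈ 32.1589


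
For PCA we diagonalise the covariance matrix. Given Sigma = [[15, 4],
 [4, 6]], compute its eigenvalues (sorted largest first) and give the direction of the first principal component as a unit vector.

Step 1 — characteristic polynomial of 2×2 Sigma:
  det(Sigma - λI) = λ² - trace · λ + det = 0.
  trace = 15 + 6 = 21, det = 15·6 - (4)² = 74.
Step 2 — discriminant:
  Δ = trace² - 4·det = 441 - 296 = 145.
Step 3 — eigenvalues:
  λ = (trace ± √Δ)/2 = (21 ± 12.0416)/2,
  λ_1 = 16.5208,  λ_2 = 4.4792.

Step 4 — unit eigenvector for λ_1: solve (Sigma - λ_1 I)v = 0. First row:
  (15 - 16.5208)·v_x + (4)·v_y = 0, i.e. (-1.5208)·v_x + (4)·v_y = 0,
  so v ∝ (b, λ_1 - a) = (4, 1.5208) = u.
  ||u|| = √((4)² + (1.5208)²) = √(18.3128) ≈ 4.2793,
  v_1 = u/||u|| ≈ (0.9347, 0.3554) (||v_1|| = 1).

λ_1 = 16.5208,  λ_2 = 4.4792;  v_1 ≈ (0.9347, 0.3554)


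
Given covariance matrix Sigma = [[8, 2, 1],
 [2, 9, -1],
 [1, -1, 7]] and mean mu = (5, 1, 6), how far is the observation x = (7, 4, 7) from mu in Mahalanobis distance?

Step 1 — centre the observation: (x - mu) = (2, 3, 1).

Step 2 — invert Sigma (cofactor / det for 3×3, or solve directly):
  Sigma^{-1} = [[0.1363, -0.033, -0.0242],
 [-0.033, 0.1209, 0.022],
 [-0.0242, 0.022, 0.1495]].

Step 3 — form the quadratic (x - mu)^T · Sigma^{-1} · (x - mu):
  Sigma^{-1} · (x - mu) = (0.1495, 0.3187, 0.167).
  (x - mu)^T · [Sigma^{-1} · (x - mu)] = (2)·(0.1495) + (3)·(0.3187) + (1)·(0.167) = 1.422.

Step 4 — take square root: d = √(1.422) ≈ 1.1925.

d(x, mu) = √(1.422) ≈ 1.1925


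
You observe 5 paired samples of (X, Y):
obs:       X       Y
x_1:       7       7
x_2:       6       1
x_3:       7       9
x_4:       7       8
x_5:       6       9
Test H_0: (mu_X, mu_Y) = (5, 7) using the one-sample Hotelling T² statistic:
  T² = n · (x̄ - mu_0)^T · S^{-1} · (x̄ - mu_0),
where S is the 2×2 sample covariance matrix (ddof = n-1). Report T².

Step 1 — sample mean vector:
  mean(X) = (7 + 6 + 7 + 7 + 6) / 5 = 33/5 = 6.6
  mean(Y) = (7 + 1 + 9 + 8 + 9) / 5 = 34/5 = 6.8
  x̄ = (6.6, 6.8),  deviation x̄ - mu_0 = (6.6, 6.8) - (5, 7) = (1.6, -0.2).

Step 2 — sample covariance matrix, S[i,j] = (1/(n-1)) · Σ_k (x_{k,i} - mean_i) · (x_{k,j} - mean_j), divisor n-1 = 4:
  S[X,X] = ((0.4)·(0.4) + (-0.6)·(-0.6) + (0.4)·(0.4) + (0.4)·(0.4) + (-0.6)·(-0.6)) / 4 = 1.2/4 = 0.3
  S[X,Y] = ((0.4)·(0.2) + (-0.6)·(-5.8) + (0.4)·(2.2) + (0.4)·(1.2) + (-0.6)·(2.2)) / 4 = 3.6/4 = 0.9
  S[Y,Y] = ((0.2)·(0.2) + (-5.8)·(-5.8) + (2.2)·(2.2) + (1.2)·(1.2) + (2.2)·(2.2)) / 4 = 44.8/4 = 11.2
  S = [[0.3, 0.9],
 [0.9, 11.2]].

Step 3 — invert S. det(S) = 0.3·11.2 - (0.9)² = 2.55.
  S^{-1} = (1/det) · [[d, -b], [-b, a]] = [[4.3922, -0.3529],
 [-0.3529, 0.1176]].

Step 4 — quadratic form (x̄ - mu_0)^T · S^{-1} · (x̄ - mu_0):
  S^{-1} · (x̄ - mu_0) = (7.098, -0.5882),
  (x̄ - mu_0)^T · [...] = (1.6)·(7.098) + (-0.2)·(-0.5882) = 11.4745.

Step 5 — scale by n: T² = 5 · 11.4745 = 57.3725.

T² ≈ 57.3725


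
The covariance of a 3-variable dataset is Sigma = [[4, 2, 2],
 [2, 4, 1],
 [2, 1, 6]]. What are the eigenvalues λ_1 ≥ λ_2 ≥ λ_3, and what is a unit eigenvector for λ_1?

Step 1 — characteristic polynomial p(λ) = det(λI - Sigma) = λ³ - tr·λ² + c_1·λ - det, where tr = trace, c_1 = sum of the principal 2×2 minors, det = det(Sigma):
  tr = 4 + 4 + 6 = 14,
  c_1 = (4·4 - (2)²) + (4·6 - (2)²) + (4·6 - (1)²) = 12 + 20 + 23 = 55,
  det = 4·(4·6 - (1)²) - (2)·((2)·6 - (1)·(2)) + (2)·((2)·(1) - 4·(2)) = 4·(23) - (2)·(10) + (2)·(-6) = 60.
  So p(λ) = λ³ - 14λ² + 55λ - 60.
Step 2 — look for an integer root (rational root theorem: any rational root is an integer divisor of 60). Testing λ = 4:
  p(4) = 64 - 224 + 220 - 60 = 0  ✓
  Dividing out (λ - 4): p(λ) = (λ - 4)(λ² - 10λ + 15).
Step 3 — remaining eigenvalues from the quadratic λ² - 10λ + 15 = 0:
  Δ = 10² - 4·15 = 100 - 60 = 40,  λ = (10 ± √40)/2 = (10 ± 6.3246)/2 ≈ 8.1623 or 1.8377.
  Sorted: λ_1 = 8.1623,  λ_2 = 4,  λ_3 = 1.8377  (check: sum = 14 = tr ✓).

Step 4 — unit eigenvector for λ_1 ≈ 8.1623: v spans the null space of (Sigma - λ_1 I), whose rows are
  r_1 = (-4.1623, 2, 2),  r_2 = (2, -4.1623, 1),  r_3 = (2, 1, -2.1623).
  v is orthogonal to every row, so take v ∝ r_1 × r_2 = ((2)·(1) - (2)·(-4.1623), (2)·(2) - (-4.1623)·(1), (-4.1623)·(-4.1623) - (2)·(2)) ≈ (10.3246, 8.1623, 13.3246).
  Let u = (10.3246, 8.1623, 13.3246).
  ||u|| = √((10.3246)² + (8.1623)² + (13.3246)²) = √(350.763) ≈ 18.7287,  v_1 = u/||u|| ≈ (0.5513, 0.4358, 0.7115) (||v_1|| = 1).

λ_1 = 8.1623,  λ_2 = 4,  λ_3 = 1.8377;  v_1 ≈ (0.5513, 0.4358, 0.7115)


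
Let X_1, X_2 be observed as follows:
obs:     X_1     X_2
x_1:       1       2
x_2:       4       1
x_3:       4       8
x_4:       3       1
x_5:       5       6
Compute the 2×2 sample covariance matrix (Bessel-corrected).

Step 1 — column means:
  mean(X_1) = (1 + 4 + 4 + 3 + 5) / 5 = 17/5 = 3.4
  mean(X_2) = (2 + 1 + 8 + 1 + 6) / 5 = 18/5 = 3.6

Step 2 — sample covariance S[i,j] = (1/(n-1)) · Σ_k (x_{k,i} - mean_i) · (x_{k,j} - mean_j), with n-1 = 4.
  S[X_1,X_1] = ((-2.4)·(-2.4) + (0.6)·(0.6) + (0.6)·(0.6) + (-0.4)·(-0.4) + (1.6)·(1.6)) / 4 = 9.2/4 = 2.3
  S[X_1,X_2] = ((-2.4)·(-1.6) + (0.6)·(-2.6) + (0.6)·(4.4) + (-0.4)·(-2.6) + (1.6)·(2.4)) / 4 = 9.8/4 = 2.45
  S[X_2,X_2] = ((-1.6)·(-1.6) + (-2.6)·(-2.6) + (4.4)·(4.4) + (-2.6)·(-2.6) + (2.4)·(2.4)) / 4 = 41.2/4 = 10.3

S is symmetric (S[j,i] = S[i,j]). Assembling:

S = [[2.3, 2.45],
 [2.45, 10.3]]


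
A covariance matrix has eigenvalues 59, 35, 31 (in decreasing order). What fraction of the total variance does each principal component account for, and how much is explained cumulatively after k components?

Step 1 — total variance = trace(Sigma) = Σ λ_i = 59 + 35 + 31 = 125.

Step 2 — fraction explained by component i = λ_i / Σ λ:
  PC1: 59/125 = 0.472
  PC2: 35/125 = 0.28
  PC3: 31/125 = 0.248

Step 3 — cumulative fraction after k components = (λ_1 + ... + λ_k) / Σ λ:
  k = 1: 59/125 = 0.472
  k = 2: (59 + 35)/125 = 94/125 = 0.752
  k = 3: (59 + 35 + 31)/125 = 125/125 = 1

Summary (fraction, with percent):

explained: PC1 0.472 (47.2%), PC2 0.28 (28%), PC3 0.248 (24.8%);  cumulative: 0.472, 0.752, 1


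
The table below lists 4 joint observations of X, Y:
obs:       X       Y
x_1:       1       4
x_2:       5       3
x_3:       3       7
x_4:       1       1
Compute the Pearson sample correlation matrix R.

Step 1 — column means:
  mean(X) = (1 + 5 + 3 + 1) / 4 = 10/4 = 2.5
  mean(Y) = (4 + 3 + 7 + 1) / 4 = 15/4 = 3.75

Step 2 — sample variances and covariances s[i,j] = (1/(n-1)) · Σ_k (x_{k,i} - mean_i) · (x_{k,j} - mean_j), with n-1 = 3:
  s[X,X] = ((-1.5)·(-1.5) + (2.5)·(2.5) + (0.5)·(0.5) + (-1.5)·(-1.5)) / 3 = 11/3 = 3.6667
  s[X,Y] = ((-1.5)·(0.25) + (2.5)·(-0.75) + (0.5)·(3.25) + (-1.5)·(-2.75)) / 3 = 3.5/3 = 1.1667
  s[Y,Y] = ((0.25)·(0.25) + (-0.75)·(-0.75) + (3.25)·(3.25) + (-2.75)·(-2.75)) / 3 = 18.75/3 = 6.25
  Sample standard deviations s_i = √(s[i,i]):
  s(X) = √(3.6667) = 1.9149
  s(Y) = √(6.25) = 2.5

Step 3 — r_{ij} = s_{ij} / (s_i · s_j):
  r[X,X] = 1 (diagonal).
  r[X,Y] = 1.1667 / (1.9149 · 2.5) = 1.1667 / 4.7871 = 0.2437
  r[Y,Y] = 1 (diagonal).

R is symmetric with unit diagonal. Assembling:

R = [[1, 0.2437],
 [0.2437, 1]]


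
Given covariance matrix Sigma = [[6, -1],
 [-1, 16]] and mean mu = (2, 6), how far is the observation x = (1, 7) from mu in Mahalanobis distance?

Step 1 — centre the observation: (x - mu) = (-1, 1).

Step 2 — invert Sigma. det(Sigma) = 6·16 - (-1)² = 95.
  Sigma^{-1} = (1/det) · [[d, -b], [-b, a]] = [[0.1684, 0.0105],
 [0.0105, 0.0632]].

Step 3 — form the quadratic (x - mu)^T · Sigma^{-1} · (x - mu):
  Sigma^{-1} · (x - mu) = (-0.1579, 0.0526).
  (x - mu)^T · [Sigma^{-1} · (x - mu)] = (-1)·(-0.1579) + (1)·(0.0526) = 0.2105.

Step 4 — take square root: d = √(0.2105) ≈ 0.4588.

d(x, mu) = √(0.2105) ≈ 0.4588


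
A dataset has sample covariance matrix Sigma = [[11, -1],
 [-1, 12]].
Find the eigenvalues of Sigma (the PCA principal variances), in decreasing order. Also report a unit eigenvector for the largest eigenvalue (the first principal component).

Step 1 — characteristic polynomial of 2×2 Sigma:
  det(Sigma - λI) = λ² - trace · λ + det = 0.
  trace = 11 + 12 = 23, det = 11·12 - (-1)² = 131.
Step 2 — discriminant:
  Δ = trace² - 4·det = 529 - 524 = 5.
Step 3 — eigenvalues:
  λ = (trace ± √Δ)/2 = (23 ± 2.2361)/2,
  λ_1 = 12.618,  λ_2 = 10.382.

Step 4 — unit eigenvector for λ_1: solve (Sigma - λ_1 I)v = 0. First row:
  (11 - 12.618)·v_x + (-1)·v_y = 0, i.e. (-1.618)·v_x + (-1)·v_y = 0,
  so v ∝ (b, λ_1 - a) = (-1, 1.618); multiply by -1 so the first entry is positive: u = (1, -1.618).
  ||u|| = √((1)² + (-1.618)²) = √(3.618) ≈ 1.9021,
  v_1 = u/||u|| ≈ (0.5257, -0.8507) (||v_1|| = 1).

λ_1 = 12.618,  λ_2 = 10.382;  v_1 ≈ (0.5257, -0.8507)


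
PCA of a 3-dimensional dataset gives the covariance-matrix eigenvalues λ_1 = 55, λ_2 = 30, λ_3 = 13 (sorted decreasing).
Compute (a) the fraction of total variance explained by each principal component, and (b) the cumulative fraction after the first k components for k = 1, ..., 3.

Step 1 — total variance = trace(Sigma) = Σ λ_i = 55 + 30 + 13 = 98.

Step 2 — fraction explained by component i = λ_i / Σ λ:
  PC1: 55/98 = 0.5612
  PC2: 30/98 = 0.3061
  PC3: 13/98 = 0.1327

Step 3 — cumulative fraction after k components = (λ_1 + ... + λ_k) / Σ λ:
  k = 1: 55/98 = 0.5612
  k = 2: (55 + 30)/98 = 85/98 = 0.8673
  k = 3: (55 + 30 + 13)/98 = 98/98 = 1

Summary (fraction, with percent):

explained: PC1 0.5612 (56.12%), PC2 0.3061 (30.61%), PC3 0.1327 (13.27%);  cumulative: 0.5612, 0.8673, 1


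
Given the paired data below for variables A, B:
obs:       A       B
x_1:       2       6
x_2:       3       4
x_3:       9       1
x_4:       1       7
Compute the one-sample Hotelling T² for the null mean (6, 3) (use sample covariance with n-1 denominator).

Step 1 — sample mean vector:
  mean(A) = (2 + 3 + 9 + 1) / 4 = 15/4 = 3.75
  mean(B) = (6 + 4 + 1 + 7) / 4 = 18/4 = 4.5
  x̄ = (3.75, 4.5),  deviation x̄ - mu_0 = (3.75, 4.5) - (6, 3) = (-2.25, 1.5).

Step 2 — sample covariance matrix, S[i,j] = (1/(n-1)) · Σ_k (x_{k,i} - mean_i) · (x_{k,j} - mean_j), divisor n-1 = 3:
  S[A,A] = ((-1.75)·(-1.75) + (-0.75)·(-0.75) + (5.25)·(5.25) + (-2.75)·(-2.75)) / 3 = 38.75/3 = 12.9167
  S[A,B] = ((-1.75)·(1.5) + (-0.75)·(-0.5) + (5.25)·(-3.5) + (-2.75)·(2.5)) / 3 = -27.5/3 = -9.1667
  S[B,B] = ((1.5)·(1.5) + (-0.5)·(-0.5) + (-3.5)·(-3.5) + (2.5)·(2.5)) / 3 = 21/3 = 7
  S = [[12.9167, -9.1667],
 [-9.1667, 7]].

Step 3 — invert S. det(S) = 12.9167·7 - (-9.1667)² = 6.3889.
  S^{-1} = (1/det) · [[d, -b], [-b, a]] = [[1.0957, 1.4348],
 [1.4348, 2.0217]].

Step 4 — quadratic form (x̄ - mu_0)^T · S^{-1} · (x̄ - mu_0):
  S^{-1} · (x̄ - mu_0) = (-0.313, -0.1957),
  (x̄ - mu_0)^T · [...] = (-2.25)·(-0.313) + (1.5)·(-0.1957) = 0.4109.

Step 5 — scale by n: T² = 4 · 0.4109 = 1.6435.

T² ≈ 1.6435
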